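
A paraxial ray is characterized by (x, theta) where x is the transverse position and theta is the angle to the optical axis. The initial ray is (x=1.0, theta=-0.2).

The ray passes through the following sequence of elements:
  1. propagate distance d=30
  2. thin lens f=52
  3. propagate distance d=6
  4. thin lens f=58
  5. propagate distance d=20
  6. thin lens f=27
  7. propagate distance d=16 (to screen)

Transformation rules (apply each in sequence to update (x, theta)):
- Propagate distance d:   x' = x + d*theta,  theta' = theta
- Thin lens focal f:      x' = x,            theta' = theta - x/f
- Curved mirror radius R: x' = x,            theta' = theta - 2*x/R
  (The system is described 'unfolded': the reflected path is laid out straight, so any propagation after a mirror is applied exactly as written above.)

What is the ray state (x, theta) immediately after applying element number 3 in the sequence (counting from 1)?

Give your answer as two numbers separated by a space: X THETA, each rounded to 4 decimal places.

Answer: -5.6231 -0.1038

Derivation:
Initial: x=1.0000 theta=-0.2000
After 1 (propagate distance d=30): x=-5.0000 theta=-0.2000
After 2 (thin lens f=52): x=-5.0000 theta=-27/260 (≈-0.1038)
After 3 (propagate distance d=6): x=-731/130 (≈-5.6231) theta=-27/260 (≈-0.1038)
Rounded to 4 decimal places: x = -5.6231, theta = -0.1038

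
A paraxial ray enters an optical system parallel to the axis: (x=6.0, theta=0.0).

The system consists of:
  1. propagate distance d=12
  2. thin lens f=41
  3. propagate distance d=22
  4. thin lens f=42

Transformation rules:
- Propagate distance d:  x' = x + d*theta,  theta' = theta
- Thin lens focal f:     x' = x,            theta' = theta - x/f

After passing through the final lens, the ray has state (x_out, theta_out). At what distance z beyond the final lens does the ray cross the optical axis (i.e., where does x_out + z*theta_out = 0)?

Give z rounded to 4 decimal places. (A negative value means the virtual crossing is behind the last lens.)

Initial: x=6.0000 theta=0.0000
After 1 (propagate distance d=12): x=6.0000 theta=0.0000
After 2 (thin lens f=41): x=6.0000 theta=-6/41 (≈-0.1463)
After 3 (propagate distance d=22): x=114/41 (≈2.7805) theta=-6/41 (≈-0.1463)
After 4 (thin lens f=42): x=114/41 (≈2.7805) theta=-61/287 (≈-0.2125)
z_focus = -x_out/theta_out = -(114/41)/(-61/287) = 798/61 ≈ 13.0820
Rounded to 4 decimal places: z = 13.0820

Answer: 13.0820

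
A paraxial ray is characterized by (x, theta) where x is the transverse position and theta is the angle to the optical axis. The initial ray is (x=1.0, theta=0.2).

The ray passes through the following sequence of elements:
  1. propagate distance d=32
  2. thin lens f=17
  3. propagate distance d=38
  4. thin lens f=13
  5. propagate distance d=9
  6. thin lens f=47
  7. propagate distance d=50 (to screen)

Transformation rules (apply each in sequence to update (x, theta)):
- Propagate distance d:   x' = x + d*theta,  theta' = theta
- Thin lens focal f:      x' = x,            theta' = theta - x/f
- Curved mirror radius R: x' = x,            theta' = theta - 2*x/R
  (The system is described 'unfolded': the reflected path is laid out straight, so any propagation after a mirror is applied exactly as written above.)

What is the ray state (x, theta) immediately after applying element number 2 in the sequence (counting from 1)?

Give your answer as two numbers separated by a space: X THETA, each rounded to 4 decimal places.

Initial: x=1.0000 theta=0.2000
After 1 (propagate distance d=32): x=7.4000 theta=0.2000
After 2 (thin lens f=17): x=7.4000 theta=-4/17 (≈-0.2353)
Rounded to 4 decimal places: x = 7.4000, theta = -0.2353

Answer: 7.4000 -0.2353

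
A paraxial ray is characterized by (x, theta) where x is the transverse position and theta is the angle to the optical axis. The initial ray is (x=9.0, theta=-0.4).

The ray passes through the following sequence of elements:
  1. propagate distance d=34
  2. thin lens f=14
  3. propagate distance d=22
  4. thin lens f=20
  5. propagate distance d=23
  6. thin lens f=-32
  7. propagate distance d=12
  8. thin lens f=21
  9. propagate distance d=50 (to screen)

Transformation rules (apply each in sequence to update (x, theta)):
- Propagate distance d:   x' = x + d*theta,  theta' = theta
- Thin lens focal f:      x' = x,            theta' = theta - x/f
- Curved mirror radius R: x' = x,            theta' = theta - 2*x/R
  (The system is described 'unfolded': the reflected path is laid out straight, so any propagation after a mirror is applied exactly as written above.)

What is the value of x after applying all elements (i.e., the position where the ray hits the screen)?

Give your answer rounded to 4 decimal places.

Initial: x=9.0000 theta=-0.4000
After 1 (propagate distance d=34): x=-4.6000 theta=-0.4000
After 2 (thin lens f=14): x=-4.6000 theta=-1/14 (≈-0.0714)
After 3 (propagate distance d=22): x=-216/35 (≈-6.1714) theta=-1/14 (≈-0.0714)
After 4 (thin lens f=20): x=-216/35 (≈-6.1714) theta=83/350 (≈0.2371)
After 5 (propagate distance d=23): x=-251/350 (≈-0.7171) theta=83/350 (≈0.2371)
After 6 (thin lens f=-32): x=-251/350 (≈-0.7171) theta=481/2240 (≈0.2147)
After 7 (propagate distance d=12): x=5207/2800 (≈1.8596) theta=481/2240 (≈0.2147)
After 8 (thin lens f=21): x=5207/2800 (≈1.8596) theta=29677/235200 (≈0.1262)
After 9 (propagate distance d=50 (to screen)): x=960619/117600 (≈8.1685) theta=29677/235200 (≈0.1262)
Rounded to 4 decimal places: x = 8.1685

Answer: 8.1685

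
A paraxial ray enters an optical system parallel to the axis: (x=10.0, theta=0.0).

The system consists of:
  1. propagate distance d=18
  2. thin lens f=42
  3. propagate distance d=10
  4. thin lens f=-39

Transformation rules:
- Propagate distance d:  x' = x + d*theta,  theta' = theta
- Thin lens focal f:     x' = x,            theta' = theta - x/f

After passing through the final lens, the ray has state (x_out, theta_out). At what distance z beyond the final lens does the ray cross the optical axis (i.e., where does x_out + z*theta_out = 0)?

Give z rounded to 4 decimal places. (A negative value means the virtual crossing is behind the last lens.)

Answer: 178.2857

Derivation:
Initial: x=10.0000 theta=0.0000
After 1 (propagate distance d=18): x=10.0000 theta=0.0000
After 2 (thin lens f=42): x=10.0000 theta=-5/21 (≈-0.2381)
After 3 (propagate distance d=10): x=160/21 (≈7.6190) theta=-5/21 (≈-0.2381)
After 4 (thin lens f=-39): x=160/21 (≈7.6190) theta=-5/117 (≈-0.0427)
z_focus = -x_out/theta_out = -(160/21)/(-5/117) = 1248/7 ≈ 178.2857
Rounded to 4 decimal places: z = 178.2857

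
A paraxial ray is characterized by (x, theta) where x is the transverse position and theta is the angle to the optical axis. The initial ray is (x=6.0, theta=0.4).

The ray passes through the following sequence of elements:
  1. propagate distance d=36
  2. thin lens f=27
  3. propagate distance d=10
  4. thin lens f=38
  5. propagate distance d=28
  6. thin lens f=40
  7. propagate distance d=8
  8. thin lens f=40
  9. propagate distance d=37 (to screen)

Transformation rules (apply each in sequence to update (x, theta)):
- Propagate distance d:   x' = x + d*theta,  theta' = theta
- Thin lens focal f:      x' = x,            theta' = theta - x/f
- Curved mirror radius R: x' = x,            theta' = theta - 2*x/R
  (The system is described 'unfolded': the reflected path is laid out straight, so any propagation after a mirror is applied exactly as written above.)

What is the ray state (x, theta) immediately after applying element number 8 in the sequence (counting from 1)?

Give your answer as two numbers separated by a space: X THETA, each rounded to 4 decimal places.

Answer: -10.8089 -0.3905

Derivation:
Initial: x=6.0000 theta=0.4000
After 1 (propagate distance d=36): x=20.4000 theta=0.4000
After 2 (thin lens f=27): x=20.4000 theta=-16/45 (≈-0.3556)
After 3 (propagate distance d=10): x=758/45 (≈16.8444) theta=-16/45 (≈-0.3556)
After 4 (thin lens f=38): x=758/45 (≈16.8444) theta=-683/855 (≈-0.7988)
After 5 (propagate distance d=28): x=-1574/285 (≈-5.5228) theta=-683/855 (≈-0.7988)
After 6 (thin lens f=40): x=-1574/285 (≈-5.5228) theta=-11299/17100 (≈-0.6608)
After 7 (propagate distance d=8): x=-2432/225 (≈-10.8089) theta=-11299/17100 (≈-0.6608)
After 8 (thin lens f=40): x=-2432/225 (≈-10.8089) theta=-33391/85500 (≈-0.3905)
Rounded to 4 decimal places: x = -10.8089, theta = -0.3905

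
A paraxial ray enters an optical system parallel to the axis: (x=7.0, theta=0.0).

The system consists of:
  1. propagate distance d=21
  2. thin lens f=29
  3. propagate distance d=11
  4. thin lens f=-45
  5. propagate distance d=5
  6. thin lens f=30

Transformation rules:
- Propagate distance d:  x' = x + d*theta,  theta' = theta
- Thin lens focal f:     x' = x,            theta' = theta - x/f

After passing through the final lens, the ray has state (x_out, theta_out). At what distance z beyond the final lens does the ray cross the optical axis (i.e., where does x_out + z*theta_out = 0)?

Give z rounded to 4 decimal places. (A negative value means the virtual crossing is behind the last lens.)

Answer: 13.6364

Derivation:
Initial: x=7.0000 theta=0.0000
After 1 (propagate distance d=21): x=7.0000 theta=0.0000
After 2 (thin lens f=29): x=7.0000 theta=-7/29 (≈-0.2414)
After 3 (propagate distance d=11): x=126/29 (≈4.3448) theta=-7/29 (≈-0.2414)
After 4 (thin lens f=-45): x=126/29 (≈4.3448) theta=-21/145 (≈-0.1448)
After 5 (propagate distance d=5): x=105/29 (≈3.6207) theta=-21/145 (≈-0.1448)
After 6 (thin lens f=30): x=105/29 (≈3.6207) theta=-77/290 (≈-0.2655)
z_focus = -x_out/theta_out = -(105/29)/(-77/290) = 150/11 ≈ 13.6364
Rounded to 4 decimal places: z = 13.6364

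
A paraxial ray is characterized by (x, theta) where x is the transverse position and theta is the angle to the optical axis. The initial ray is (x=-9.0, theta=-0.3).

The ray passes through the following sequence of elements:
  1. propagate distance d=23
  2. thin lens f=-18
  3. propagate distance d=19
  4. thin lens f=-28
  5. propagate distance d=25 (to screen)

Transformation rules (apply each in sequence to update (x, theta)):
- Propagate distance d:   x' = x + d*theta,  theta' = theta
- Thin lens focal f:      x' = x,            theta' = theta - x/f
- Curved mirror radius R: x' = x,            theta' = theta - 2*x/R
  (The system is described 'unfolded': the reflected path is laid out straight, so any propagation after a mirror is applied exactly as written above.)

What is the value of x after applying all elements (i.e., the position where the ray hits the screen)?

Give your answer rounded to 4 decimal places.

Answer: -102.2375

Derivation:
Initial: x=-9.0000 theta=-0.3000
After 1 (propagate distance d=23): x=-15.9000 theta=-0.3000
After 2 (thin lens f=-18): x=-15.9000 theta=-71/60 (≈-1.1833)
After 3 (propagate distance d=19): x=-2303/60 (≈-38.3833) theta=-71/60 (≈-1.1833)
After 4 (thin lens f=-28): x=-2303/60 (≈-38.3833) theta=-613/240 (≈-2.5542)
After 5 (propagate distance d=25 (to screen)): x=-102.2375 theta=-613/240 (≈-2.5542)
Rounded to 4 decimal places: x = -102.2375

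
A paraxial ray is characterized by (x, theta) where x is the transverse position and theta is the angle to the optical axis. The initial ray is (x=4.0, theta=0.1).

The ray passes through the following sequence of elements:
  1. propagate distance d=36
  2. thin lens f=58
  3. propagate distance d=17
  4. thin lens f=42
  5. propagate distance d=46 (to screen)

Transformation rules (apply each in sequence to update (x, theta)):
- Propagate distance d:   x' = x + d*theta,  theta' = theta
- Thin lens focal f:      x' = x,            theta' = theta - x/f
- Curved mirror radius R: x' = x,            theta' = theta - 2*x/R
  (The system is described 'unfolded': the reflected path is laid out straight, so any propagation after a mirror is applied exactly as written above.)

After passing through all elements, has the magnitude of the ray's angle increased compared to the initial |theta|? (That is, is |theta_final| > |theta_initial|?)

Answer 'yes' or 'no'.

Initial: x=4.0000 theta=0.1000
After 1 (propagate distance d=36): x=7.6000 theta=0.1000
After 2 (thin lens f=58): x=7.6000 theta=-9/290 (≈-0.0310)
After 3 (propagate distance d=17): x=2051/290 (≈7.0724) theta=-9/290 (≈-0.0310)
After 4 (thin lens f=42): x=2051/290 (≈7.0724) theta=-347/1740 (≈-0.1994)
After 5 (propagate distance d=46 (to screen)): x=-914/435 (≈-2.1011) theta=-347/1740 (≈-0.1994)
|theta_initial|=0.1000 |theta_final|=347/1740 (≈0.1994) -> increased

Answer: yes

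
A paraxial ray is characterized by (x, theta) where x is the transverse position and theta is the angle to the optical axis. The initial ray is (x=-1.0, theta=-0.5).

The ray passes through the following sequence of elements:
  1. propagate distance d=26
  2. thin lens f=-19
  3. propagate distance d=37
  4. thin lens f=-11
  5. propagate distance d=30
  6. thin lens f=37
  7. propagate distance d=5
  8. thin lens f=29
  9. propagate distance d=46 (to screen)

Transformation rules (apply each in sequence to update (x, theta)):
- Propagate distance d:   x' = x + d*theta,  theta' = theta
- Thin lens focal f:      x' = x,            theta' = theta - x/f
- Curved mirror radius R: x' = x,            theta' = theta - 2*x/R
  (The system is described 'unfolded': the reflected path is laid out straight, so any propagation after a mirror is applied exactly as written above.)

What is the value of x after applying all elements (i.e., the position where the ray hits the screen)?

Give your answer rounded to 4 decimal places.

Initial: x=-1.0000 theta=-0.5000
After 1 (propagate distance d=26): x=-14.0000 theta=-0.5000
After 2 (thin lens f=-19): x=-14.0000 theta=-47/38 (≈-1.2368)
After 3 (propagate distance d=37): x=-2271/38 (≈-59.7632) theta=-47/38 (≈-1.2368)
After 4 (thin lens f=-11): x=-2271/38 (≈-59.7632) theta=-1394/209 (≈-6.6699)
After 5 (propagate distance d=30): x=-108621/418 (≈-259.8589) theta=-1394/209 (≈-6.6699)
After 6 (thin lens f=37): x=-108621/418 (≈-259.8589) theta=5465/15466 (≈0.3534)
After 7 (propagate distance d=5): x=-1995826/7733 (≈-258.0921) theta=5465/15466 (≈0.3534)
After 8 (thin lens f=29): x=-1995826/7733 (≈-258.0921) theta=4150137/448514 (≈9.2531)
After 9 (propagate distance d=46 (to screen)): x=37574197/224257 (≈167.5497) theta=4150137/448514 (≈9.2531)
Rounded to 4 decimal places: x = 167.5497

Answer: 167.5497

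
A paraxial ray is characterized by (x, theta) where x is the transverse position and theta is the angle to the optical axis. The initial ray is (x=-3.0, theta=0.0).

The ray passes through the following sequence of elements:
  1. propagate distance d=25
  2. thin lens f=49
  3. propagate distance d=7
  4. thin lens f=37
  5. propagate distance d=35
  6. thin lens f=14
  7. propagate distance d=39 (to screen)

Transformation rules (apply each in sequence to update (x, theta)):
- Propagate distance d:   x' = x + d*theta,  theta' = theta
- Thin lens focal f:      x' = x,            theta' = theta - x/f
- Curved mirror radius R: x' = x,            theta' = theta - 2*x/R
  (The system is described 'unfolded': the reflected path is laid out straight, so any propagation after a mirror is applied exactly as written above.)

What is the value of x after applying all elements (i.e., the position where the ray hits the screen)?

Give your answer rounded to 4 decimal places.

Initial: x=-3.0000 theta=0.0000
After 1 (propagate distance d=25): x=-3.0000 theta=0.0000
After 2 (thin lens f=49): x=-3.0000 theta=3/49 (≈0.0612)
After 3 (propagate distance d=7): x=-18/7 (≈-2.5714) theta=3/49 (≈0.0612)
After 4 (thin lens f=37): x=-18/7 (≈-2.5714) theta=237/1813 (≈0.1307)
After 5 (propagate distance d=35): x=519/259 (≈2.0039) theta=237/1813 (≈0.1307)
After 6 (thin lens f=14): x=519/259 (≈2.0039) theta=-45/3626 (≈-0.0124)
After 7 (propagate distance d=39 (to screen)): x=5511/3626 (≈1.5199) theta=-45/3626 (≈-0.0124)
Rounded to 4 decimal places: x = 1.5199

Answer: 1.5199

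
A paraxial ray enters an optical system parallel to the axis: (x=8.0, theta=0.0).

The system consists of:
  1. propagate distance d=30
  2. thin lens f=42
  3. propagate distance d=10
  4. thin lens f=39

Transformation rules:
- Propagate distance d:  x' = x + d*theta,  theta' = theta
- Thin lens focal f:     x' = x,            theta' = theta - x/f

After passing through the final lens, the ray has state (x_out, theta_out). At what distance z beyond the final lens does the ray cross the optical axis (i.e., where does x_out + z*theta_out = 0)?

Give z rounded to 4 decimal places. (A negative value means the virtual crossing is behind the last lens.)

Initial: x=8.0000 theta=0.0000
After 1 (propagate distance d=30): x=8.0000 theta=0.0000
After 2 (thin lens f=42): x=8.0000 theta=-4/21 (≈-0.1905)
After 3 (propagate distance d=10): x=128/21 (≈6.0952) theta=-4/21 (≈-0.1905)
After 4 (thin lens f=39): x=128/21 (≈6.0952) theta=-284/819 (≈-0.3468)
z_focus = -x_out/theta_out = -(128/21)/(-284/819) = 1248/71 ≈ 17.5775
Rounded to 4 decimal places: z = 17.5775

Answer: 17.5775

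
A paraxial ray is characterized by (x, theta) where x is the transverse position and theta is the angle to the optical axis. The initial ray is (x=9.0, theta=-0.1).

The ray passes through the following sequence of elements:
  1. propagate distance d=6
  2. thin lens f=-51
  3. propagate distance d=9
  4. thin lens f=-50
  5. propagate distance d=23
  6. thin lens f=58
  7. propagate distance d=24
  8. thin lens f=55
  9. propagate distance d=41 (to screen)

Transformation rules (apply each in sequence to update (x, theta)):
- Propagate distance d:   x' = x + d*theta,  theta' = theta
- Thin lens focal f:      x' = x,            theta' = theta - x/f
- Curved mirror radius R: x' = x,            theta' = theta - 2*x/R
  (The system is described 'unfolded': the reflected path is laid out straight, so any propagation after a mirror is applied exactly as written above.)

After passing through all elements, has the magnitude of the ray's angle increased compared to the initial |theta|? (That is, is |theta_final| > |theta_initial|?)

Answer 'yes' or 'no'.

Initial: x=9.0000 theta=-0.1000
After 1 (propagate distance d=6): x=8.4000 theta=-0.1000
After 2 (thin lens f=-51): x=8.4000 theta=11/170 (≈0.0647)
After 3 (propagate distance d=9): x=1527/170 (≈8.9824) theta=11/170 (≈0.0647)
After 4 (thin lens f=-50): x=1527/170 (≈8.9824) theta=2077/8500 (≈0.2444)
After 5 (propagate distance d=23): x=124121/8500 (≈14.6025) theta=2077/8500 (≈0.2444)
After 6 (thin lens f=58): x=124121/8500 (≈14.6025) theta=-43/5800 (≈-0.0074)
After 7 (propagate distance d=24): x=3555649/246500 (≈14.4245) theta=-43/5800 (≈-0.0074)
After 8 (thin lens f=55): x=3555649/246500 (≈14.4245) theta=-7312323/27115000 (≈-0.2697)
After 9 (propagate distance d=41 (to screen)): x=91316147/27115000 (≈3.3677) theta=-7312323/27115000 (≈-0.2697)
|theta_initial|=0.1000 |theta_final|=7312323/27115000 (≈0.2697) -> increased

Answer: yes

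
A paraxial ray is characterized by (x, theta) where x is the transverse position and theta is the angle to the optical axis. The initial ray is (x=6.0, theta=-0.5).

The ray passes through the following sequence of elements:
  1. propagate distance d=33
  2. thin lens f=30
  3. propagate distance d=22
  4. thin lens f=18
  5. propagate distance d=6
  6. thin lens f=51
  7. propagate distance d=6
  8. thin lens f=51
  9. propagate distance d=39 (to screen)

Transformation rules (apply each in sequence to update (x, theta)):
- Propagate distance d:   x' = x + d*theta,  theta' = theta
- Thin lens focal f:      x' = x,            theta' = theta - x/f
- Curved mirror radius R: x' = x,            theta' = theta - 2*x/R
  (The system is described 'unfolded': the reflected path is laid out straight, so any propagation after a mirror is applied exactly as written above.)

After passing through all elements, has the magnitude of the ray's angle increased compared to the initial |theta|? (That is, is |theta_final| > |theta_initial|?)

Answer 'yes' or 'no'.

Answer: yes

Derivation:
Initial: x=6.0000 theta=-0.5000
After 1 (propagate distance d=33): x=-10.5000 theta=-0.5000
After 2 (thin lens f=30): x=-10.5000 theta=-0.1500
After 3 (propagate distance d=22): x=-13.8000 theta=-0.1500
After 4 (thin lens f=18): x=-13.8000 theta=37/60 (≈0.6167)
After 5 (propagate distance d=6): x=-10.1000 theta=37/60 (≈0.6167)
After 6 (thin lens f=51): x=-10.1000 theta=277/340 (≈0.8147)
After 7 (propagate distance d=6): x=-443/85 (≈-5.2118) theta=277/340 (≈0.8147)
After 8 (thin lens f=51): x=-443/85 (≈-5.2118) theta=15899/17340 (≈0.9169)
After 9 (propagate distance d=39 (to screen)): x=176563/5780 (≈30.5472) theta=15899/17340 (≈0.9169)
|theta_initial|=0.5000 |theta_final|=15899/17340 (≈0.9169) -> increased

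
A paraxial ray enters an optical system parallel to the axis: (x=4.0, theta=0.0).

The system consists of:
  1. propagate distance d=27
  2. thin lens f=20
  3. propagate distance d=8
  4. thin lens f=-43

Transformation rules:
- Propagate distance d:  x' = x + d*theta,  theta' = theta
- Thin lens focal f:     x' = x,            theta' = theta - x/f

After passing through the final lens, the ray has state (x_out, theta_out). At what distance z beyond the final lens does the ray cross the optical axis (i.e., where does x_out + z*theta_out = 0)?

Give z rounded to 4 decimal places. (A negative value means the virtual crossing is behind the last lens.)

Answer: 16.6452

Derivation:
Initial: x=4.0000 theta=0.0000
After 1 (propagate distance d=27): x=4.0000 theta=0.0000
After 2 (thin lens f=20): x=4.0000 theta=-0.2000
After 3 (propagate distance d=8): x=2.4000 theta=-0.2000
After 4 (thin lens f=-43): x=2.4000 theta=-31/215 (≈-0.1442)
z_focus = -x_out/theta_out = -(2.4000)/(-31/215) = 516/31 ≈ 16.6452
Rounded to 4 decimal places: z = 16.6452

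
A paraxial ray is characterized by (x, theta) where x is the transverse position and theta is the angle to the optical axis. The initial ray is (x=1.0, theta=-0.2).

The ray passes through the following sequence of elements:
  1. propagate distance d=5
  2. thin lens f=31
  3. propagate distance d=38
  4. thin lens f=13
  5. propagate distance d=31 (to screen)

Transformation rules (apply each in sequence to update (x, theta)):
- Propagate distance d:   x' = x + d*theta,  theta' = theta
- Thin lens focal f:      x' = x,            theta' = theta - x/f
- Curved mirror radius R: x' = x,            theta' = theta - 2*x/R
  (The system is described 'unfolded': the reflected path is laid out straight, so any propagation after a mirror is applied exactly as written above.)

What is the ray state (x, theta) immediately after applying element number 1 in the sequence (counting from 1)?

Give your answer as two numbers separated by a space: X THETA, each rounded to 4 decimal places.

Answer: 0.0000 -0.2000

Derivation:
Initial: x=1.0000 theta=-0.2000
After 1 (propagate distance d=5): x=0.0000 theta=-0.2000
Rounded to 4 decimal places: x = 0.0000, theta = -0.2000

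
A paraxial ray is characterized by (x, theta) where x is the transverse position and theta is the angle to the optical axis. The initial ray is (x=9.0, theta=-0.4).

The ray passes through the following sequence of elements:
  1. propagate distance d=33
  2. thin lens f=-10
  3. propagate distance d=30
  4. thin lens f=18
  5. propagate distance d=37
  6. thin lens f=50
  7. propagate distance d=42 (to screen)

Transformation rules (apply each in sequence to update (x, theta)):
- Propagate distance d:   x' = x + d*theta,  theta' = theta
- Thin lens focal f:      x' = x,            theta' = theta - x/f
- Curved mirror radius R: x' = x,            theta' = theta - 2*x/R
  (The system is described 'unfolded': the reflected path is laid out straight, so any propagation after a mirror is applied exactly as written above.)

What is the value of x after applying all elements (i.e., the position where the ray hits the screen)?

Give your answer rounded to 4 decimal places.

Answer: 32.7696

Derivation:
Initial: x=9.0000 theta=-0.4000
After 1 (propagate distance d=33): x=-4.2000 theta=-0.4000
After 2 (thin lens f=-10): x=-4.2000 theta=-0.8200
After 3 (propagate distance d=30): x=-28.8000 theta=-0.8200
After 4 (thin lens f=18): x=-28.8000 theta=0.7800
After 5 (propagate distance d=37): x=0.0600 theta=0.7800
After 6 (thin lens f=50): x=0.0600 theta=0.7788
After 7 (propagate distance d=42 (to screen)): x=32.7696 theta=0.7788
Rounded to 4 decimal places: x = 32.7696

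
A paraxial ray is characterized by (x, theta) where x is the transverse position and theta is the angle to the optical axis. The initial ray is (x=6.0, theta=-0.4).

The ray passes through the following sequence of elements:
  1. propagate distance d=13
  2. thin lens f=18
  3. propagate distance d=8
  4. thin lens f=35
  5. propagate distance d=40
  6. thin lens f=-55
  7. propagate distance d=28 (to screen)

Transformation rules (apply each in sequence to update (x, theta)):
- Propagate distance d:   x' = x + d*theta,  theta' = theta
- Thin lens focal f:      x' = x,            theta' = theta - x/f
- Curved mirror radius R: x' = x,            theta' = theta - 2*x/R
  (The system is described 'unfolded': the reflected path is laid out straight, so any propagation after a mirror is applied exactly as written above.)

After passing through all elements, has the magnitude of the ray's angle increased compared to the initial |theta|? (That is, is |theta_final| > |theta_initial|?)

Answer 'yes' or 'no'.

Initial: x=6.0000 theta=-0.4000
After 1 (propagate distance d=13): x=0.8000 theta=-0.4000
After 2 (thin lens f=18): x=0.8000 theta=-4/9 (≈-0.4444)
After 3 (propagate distance d=8): x=-124/45 (≈-2.7556) theta=-4/9 (≈-0.4444)
After 4 (thin lens f=35): x=-124/45 (≈-2.7556) theta=-64/175 (≈-0.3657)
After 5 (propagate distance d=40): x=-5476/315 (≈-17.3841) theta=-64/175 (≈-0.3657)
After 6 (thin lens f=-55): x=-5476/315 (≈-17.3841) theta=-11812/17325 (≈-0.6818)
After 7 (propagate distance d=28 (to screen)): x=-631916/17325 (≈-36.4742) theta=-11812/17325 (≈-0.6818)
|theta_initial|=0.4000 |theta_final|=11812/17325 (≈0.6818) -> increased

Answer: yes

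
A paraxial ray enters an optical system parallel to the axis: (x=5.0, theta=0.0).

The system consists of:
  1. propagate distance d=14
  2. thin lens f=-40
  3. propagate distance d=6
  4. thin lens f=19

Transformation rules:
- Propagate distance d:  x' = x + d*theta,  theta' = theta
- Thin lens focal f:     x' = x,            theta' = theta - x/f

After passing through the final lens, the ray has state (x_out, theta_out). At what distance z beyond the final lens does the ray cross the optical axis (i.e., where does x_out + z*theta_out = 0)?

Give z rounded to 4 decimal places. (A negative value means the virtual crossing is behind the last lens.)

Answer: 32.3704

Derivation:
Initial: x=5.0000 theta=0.0000
After 1 (propagate distance d=14): x=5.0000 theta=0.0000
After 2 (thin lens f=-40): x=5.0000 theta=0.1250
After 3 (propagate distance d=6): x=5.7500 theta=0.1250
After 4 (thin lens f=19): x=5.7500 theta=-27/152 (≈-0.1776)
z_focus = -x_out/theta_out = -(5.7500)/(-27/152) = 874/27 ≈ 32.3704
Rounded to 4 decimal places: z = 32.3704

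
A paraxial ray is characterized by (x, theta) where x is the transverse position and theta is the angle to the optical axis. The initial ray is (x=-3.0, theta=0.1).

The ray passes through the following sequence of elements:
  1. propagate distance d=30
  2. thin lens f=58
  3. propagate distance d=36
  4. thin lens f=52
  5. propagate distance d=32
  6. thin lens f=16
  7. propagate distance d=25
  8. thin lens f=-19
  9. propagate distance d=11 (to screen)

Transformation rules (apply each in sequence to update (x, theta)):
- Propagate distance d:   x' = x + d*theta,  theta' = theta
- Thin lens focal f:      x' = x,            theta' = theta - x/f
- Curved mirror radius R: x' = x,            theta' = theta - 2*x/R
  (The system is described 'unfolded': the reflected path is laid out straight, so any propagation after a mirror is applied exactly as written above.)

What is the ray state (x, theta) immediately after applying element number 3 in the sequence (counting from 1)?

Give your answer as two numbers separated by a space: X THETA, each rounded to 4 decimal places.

Answer: 3.6000 0.1000

Derivation:
Initial: x=-3.0000 theta=0.1000
After 1 (propagate distance d=30): x=0.0000 theta=0.1000
After 2 (thin lens f=58): x=0.0000 theta=0.1000
After 3 (propagate distance d=36): x=3.6000 theta=0.1000
Rounded to 4 decimal places: x = 3.6000, theta = 0.1000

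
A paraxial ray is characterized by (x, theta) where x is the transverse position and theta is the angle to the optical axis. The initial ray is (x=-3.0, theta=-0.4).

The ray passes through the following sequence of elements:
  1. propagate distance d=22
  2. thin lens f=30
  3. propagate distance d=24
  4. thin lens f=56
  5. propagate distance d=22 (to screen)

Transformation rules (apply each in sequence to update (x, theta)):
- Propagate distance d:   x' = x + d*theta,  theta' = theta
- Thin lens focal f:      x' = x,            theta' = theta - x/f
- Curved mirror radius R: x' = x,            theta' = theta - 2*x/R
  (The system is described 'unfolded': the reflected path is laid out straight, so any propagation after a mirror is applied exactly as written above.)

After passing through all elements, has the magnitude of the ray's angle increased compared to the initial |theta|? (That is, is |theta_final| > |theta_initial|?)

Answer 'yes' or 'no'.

Initial: x=-3.0000 theta=-0.4000
After 1 (propagate distance d=22): x=-11.8000 theta=-0.4000
After 2 (thin lens f=30): x=-11.8000 theta=-1/150 (≈-0.0067)
After 3 (propagate distance d=24): x=-11.9600 theta=-1/150 (≈-0.0067)
After 4 (thin lens f=56): x=-11.9600 theta=869/4200 (≈0.2069)
After 5 (propagate distance d=22 (to screen)): x=-15557/2100 (≈-7.4081) theta=869/4200 (≈0.2069)
|theta_initial|=0.4000 |theta_final|=869/4200 (≈0.2069) -> not increased

Answer: no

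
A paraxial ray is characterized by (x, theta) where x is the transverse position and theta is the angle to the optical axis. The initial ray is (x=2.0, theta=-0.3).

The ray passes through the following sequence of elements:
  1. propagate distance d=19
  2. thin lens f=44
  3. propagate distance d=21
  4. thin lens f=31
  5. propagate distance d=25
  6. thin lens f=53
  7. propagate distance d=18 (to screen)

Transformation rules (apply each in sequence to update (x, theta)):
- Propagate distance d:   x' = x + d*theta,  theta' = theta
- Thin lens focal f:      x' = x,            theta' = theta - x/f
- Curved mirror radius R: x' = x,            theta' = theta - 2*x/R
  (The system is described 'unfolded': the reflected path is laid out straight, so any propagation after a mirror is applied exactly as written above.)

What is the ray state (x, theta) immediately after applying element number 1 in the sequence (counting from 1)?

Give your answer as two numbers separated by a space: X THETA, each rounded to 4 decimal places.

Answer: -3.7000 -0.3000

Derivation:
Initial: x=2.0000 theta=-0.3000
After 1 (propagate distance d=19): x=-3.7000 theta=-0.3000
Rounded to 4 decimal places: x = -3.7000, theta = -0.3000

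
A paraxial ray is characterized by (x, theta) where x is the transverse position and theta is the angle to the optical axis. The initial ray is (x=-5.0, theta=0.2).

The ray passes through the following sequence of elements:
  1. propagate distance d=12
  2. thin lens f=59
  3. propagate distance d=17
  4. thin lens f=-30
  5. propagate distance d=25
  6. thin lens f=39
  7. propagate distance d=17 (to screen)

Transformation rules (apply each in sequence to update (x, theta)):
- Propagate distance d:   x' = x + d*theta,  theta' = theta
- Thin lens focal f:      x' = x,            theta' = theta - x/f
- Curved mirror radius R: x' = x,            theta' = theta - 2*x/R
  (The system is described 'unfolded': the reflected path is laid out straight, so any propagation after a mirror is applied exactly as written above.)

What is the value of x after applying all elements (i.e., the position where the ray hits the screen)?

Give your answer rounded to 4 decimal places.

Answer: 10.0711

Derivation:
Initial: x=-5.0000 theta=0.2000
After 1 (propagate distance d=12): x=-2.6000 theta=0.2000
After 2 (thin lens f=59): x=-2.6000 theta=72/295 (≈0.2441)
After 3 (propagate distance d=17): x=457/295 (≈1.5492) theta=72/295 (≈0.2441)
After 4 (thin lens f=-30): x=457/295 (≈1.5492) theta=2617/8850 (≈0.2957)
After 5 (propagate distance d=25): x=15827/1770 (≈8.9418) theta=2617/8850 (≈0.2957)
After 6 (thin lens f=39): x=15827/1770 (≈8.9418) theta=11464/172575 (≈0.0664)
After 7 (propagate distance d=17 (to screen)): x=3476041/345150 (≈10.0711) theta=11464/172575 (≈0.0664)
Rounded to 4 decimal places: x = 10.0711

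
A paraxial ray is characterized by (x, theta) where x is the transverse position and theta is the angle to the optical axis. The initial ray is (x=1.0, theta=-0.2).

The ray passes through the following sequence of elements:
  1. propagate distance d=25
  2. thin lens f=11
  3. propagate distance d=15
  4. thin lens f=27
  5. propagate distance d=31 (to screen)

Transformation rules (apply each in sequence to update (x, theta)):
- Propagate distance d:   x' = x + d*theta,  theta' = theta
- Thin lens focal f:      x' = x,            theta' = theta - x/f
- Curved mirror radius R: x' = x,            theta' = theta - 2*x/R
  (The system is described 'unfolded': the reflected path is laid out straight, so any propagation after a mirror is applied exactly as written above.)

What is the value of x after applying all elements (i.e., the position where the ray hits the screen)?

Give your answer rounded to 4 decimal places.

Answer: 5.3017

Derivation:
Initial: x=1.0000 theta=-0.2000
After 1 (propagate distance d=25): x=-4.0000 theta=-0.2000
After 2 (thin lens f=11): x=-4.0000 theta=9/55 (≈0.1636)
After 3 (propagate distance d=15): x=-17/11 (≈-1.5455) theta=9/55 (≈0.1636)
After 4 (thin lens f=27): x=-17/11 (≈-1.5455) theta=328/1485 (≈0.2209)
After 5 (propagate distance d=31 (to screen)): x=7873/1485 (≈5.3017) theta=328/1485 (≈0.2209)
Rounded to 4 decimal places: x = 5.3017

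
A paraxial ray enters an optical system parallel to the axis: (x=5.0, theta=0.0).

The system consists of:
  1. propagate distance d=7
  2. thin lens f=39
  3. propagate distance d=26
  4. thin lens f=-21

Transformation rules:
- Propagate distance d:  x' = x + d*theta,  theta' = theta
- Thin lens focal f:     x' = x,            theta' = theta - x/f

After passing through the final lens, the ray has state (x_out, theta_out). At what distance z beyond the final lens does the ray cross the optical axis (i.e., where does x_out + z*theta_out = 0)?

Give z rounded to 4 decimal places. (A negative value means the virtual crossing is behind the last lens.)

Initial: x=5.0000 theta=0.0000
After 1 (propagate distance d=7): x=5.0000 theta=0.0000
After 2 (thin lens f=39): x=5.0000 theta=-5/39 (≈-0.1282)
After 3 (propagate distance d=26): x=5/3 (≈1.6667) theta=-5/39 (≈-0.1282)
After 4 (thin lens f=-21): x=5/3 (≈1.6667) theta=-40/819 (≈-0.0488)
z_focus = -x_out/theta_out = -(5/3)/(-40/819) = 34.1250
Rounded to 4 decimal places: z = 34.1250

Answer: 34.1250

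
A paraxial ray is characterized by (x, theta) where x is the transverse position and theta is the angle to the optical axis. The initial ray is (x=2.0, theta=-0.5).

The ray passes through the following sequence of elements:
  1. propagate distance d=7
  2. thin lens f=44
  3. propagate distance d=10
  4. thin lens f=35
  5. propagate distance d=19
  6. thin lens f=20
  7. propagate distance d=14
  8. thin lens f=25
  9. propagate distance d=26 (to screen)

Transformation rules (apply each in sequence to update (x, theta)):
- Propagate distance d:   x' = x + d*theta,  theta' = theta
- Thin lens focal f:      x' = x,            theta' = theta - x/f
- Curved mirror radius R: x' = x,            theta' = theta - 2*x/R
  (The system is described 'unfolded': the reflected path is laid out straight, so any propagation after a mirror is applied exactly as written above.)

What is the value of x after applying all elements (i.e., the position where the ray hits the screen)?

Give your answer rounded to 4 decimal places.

Initial: x=2.0000 theta=-0.5000
After 1 (propagate distance d=7): x=-1.5000 theta=-0.5000
After 2 (thin lens f=44): x=-1.5000 theta=-41/88 (≈-0.4659)
After 3 (propagate distance d=10): x=-271/44 (≈-6.1591) theta=-41/88 (≈-0.4659)
After 4 (thin lens f=35): x=-271/44 (≈-6.1591) theta=-893/3080 (≈-0.2899)
After 5 (propagate distance d=19): x=-3267/280 (≈-11.6679) theta=-893/3080 (≈-0.2899)
After 6 (thin lens f=20): x=-3267/280 (≈-11.6679) theta=18077/61600 (≈0.2935)
After 7 (propagate distance d=14): x=-232831/30800 (≈-7.5594) theta=18077/61600 (≈0.2935)
After 8 (thin lens f=25): x=-232831/30800 (≈-7.5594) theta=83417/140000 (≈0.5958)
After 9 (propagate distance d=26 (to screen)): x=381741/48125 (≈7.9323) theta=83417/140000 (≈0.5958)
Rounded to 4 decimal places: x = 7.9323

Answer: 7.9323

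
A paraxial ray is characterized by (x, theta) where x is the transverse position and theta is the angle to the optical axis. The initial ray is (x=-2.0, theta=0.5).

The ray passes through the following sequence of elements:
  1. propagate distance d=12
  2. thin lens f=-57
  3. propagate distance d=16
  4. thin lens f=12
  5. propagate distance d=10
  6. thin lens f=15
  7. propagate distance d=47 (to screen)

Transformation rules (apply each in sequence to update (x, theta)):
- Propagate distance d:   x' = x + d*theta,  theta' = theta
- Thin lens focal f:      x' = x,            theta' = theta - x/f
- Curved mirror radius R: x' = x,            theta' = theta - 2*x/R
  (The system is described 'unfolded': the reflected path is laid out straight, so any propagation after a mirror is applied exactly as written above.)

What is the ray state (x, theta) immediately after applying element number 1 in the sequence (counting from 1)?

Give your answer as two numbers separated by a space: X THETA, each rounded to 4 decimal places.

Answer: 4.0000 0.5000

Derivation:
Initial: x=-2.0000 theta=0.5000
After 1 (propagate distance d=12): x=4.0000 theta=0.5000
Rounded to 4 decimal places: x = 4.0000, theta = 0.5000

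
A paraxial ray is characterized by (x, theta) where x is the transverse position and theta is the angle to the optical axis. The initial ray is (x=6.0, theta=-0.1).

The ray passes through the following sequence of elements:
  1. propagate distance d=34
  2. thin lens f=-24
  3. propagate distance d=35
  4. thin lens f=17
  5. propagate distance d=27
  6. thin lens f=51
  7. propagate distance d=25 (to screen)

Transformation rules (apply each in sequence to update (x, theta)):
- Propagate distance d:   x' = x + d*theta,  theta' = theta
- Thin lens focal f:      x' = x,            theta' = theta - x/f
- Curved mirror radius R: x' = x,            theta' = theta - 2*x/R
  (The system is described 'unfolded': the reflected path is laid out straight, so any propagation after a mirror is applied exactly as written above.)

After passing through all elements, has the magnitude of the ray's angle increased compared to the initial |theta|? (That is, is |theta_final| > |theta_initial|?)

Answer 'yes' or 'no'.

Answer: yes

Derivation:
Initial: x=6.0000 theta=-0.1000
After 1 (propagate distance d=34): x=2.6000 theta=-0.1000
After 2 (thin lens f=-24): x=2.6000 theta=1/120 (≈0.0083)
After 3 (propagate distance d=35): x=347/120 (≈2.8917) theta=1/120 (≈0.0083)
After 4 (thin lens f=17): x=347/120 (≈2.8917) theta=-11/68 (≈-0.1618)
After 5 (propagate distance d=27): x=-3011/2040 (≈-1.4760) theta=-11/68 (≈-0.1618)
After 6 (thin lens f=51): x=-3011/2040 (≈-1.4760) theta=-13819/104040 (≈-0.1328)
After 7 (propagate distance d=25 (to screen)): x=-124759/26010 (≈-4.7966) theta=-13819/104040 (≈-0.1328)
|theta_initial|=0.1000 |theta_final|=13819/104040 (≈0.1328) -> increased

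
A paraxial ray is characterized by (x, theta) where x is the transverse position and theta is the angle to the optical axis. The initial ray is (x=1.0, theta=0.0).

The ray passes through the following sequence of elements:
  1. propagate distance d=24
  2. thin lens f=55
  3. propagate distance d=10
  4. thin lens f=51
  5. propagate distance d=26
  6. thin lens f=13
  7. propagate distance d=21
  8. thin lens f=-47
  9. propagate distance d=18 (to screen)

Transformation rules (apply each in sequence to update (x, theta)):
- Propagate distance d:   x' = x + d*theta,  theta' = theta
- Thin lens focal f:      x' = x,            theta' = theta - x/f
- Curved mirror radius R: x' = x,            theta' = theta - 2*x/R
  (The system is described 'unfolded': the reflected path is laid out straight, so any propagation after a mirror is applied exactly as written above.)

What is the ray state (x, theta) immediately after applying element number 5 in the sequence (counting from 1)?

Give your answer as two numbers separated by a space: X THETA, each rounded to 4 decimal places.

Answer: -0.0717 -0.0342

Derivation:
Initial: x=1.0000 theta=0.0000
After 1 (propagate distance d=24): x=1.0000 theta=0.0000
After 2 (thin lens f=55): x=1.0000 theta=-1/55 (≈-0.0182)
After 3 (propagate distance d=10): x=9/11 (≈0.8182) theta=-1/55 (≈-0.0182)
After 4 (thin lens f=51): x=9/11 (≈0.8182) theta=-32/935 (≈-0.0342)
After 5 (propagate distance d=26): x=-67/935 (≈-0.0717) theta=-32/935 (≈-0.0342)
Rounded to 4 decimal places: x = -0.0717, theta = -0.0342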